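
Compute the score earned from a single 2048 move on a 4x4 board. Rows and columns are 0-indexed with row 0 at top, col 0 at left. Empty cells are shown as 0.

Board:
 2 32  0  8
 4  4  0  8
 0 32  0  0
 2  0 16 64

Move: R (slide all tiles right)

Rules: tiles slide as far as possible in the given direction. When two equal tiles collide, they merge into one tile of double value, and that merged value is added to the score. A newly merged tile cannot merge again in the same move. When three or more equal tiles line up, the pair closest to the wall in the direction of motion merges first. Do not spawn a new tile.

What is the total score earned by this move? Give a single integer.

Answer: 8

Derivation:
Slide right:
row 0: [2, 32, 0, 8] -> [0, 2, 32, 8]  score +0 (running 0)
row 1: [4, 4, 0, 8] -> [0, 0, 8, 8]  score +8 (running 8)
row 2: [0, 32, 0, 0] -> [0, 0, 0, 32]  score +0 (running 8)
row 3: [2, 0, 16, 64] -> [0, 2, 16, 64]  score +0 (running 8)
Board after move:
 0  2 32  8
 0  0  8  8
 0  0  0 32
 0  2 16 64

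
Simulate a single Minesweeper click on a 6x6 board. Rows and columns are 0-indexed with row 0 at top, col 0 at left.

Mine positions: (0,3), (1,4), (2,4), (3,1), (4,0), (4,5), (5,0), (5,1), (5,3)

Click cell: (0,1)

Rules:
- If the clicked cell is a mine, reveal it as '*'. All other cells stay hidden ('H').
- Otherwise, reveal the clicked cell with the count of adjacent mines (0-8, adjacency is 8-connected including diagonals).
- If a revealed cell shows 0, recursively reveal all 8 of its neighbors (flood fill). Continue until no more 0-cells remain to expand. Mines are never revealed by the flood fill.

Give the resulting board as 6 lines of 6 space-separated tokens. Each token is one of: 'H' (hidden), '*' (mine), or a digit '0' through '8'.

0 0 1 H H H
0 0 1 H H H
1 1 1 H H H
H H H H H H
H H H H H H
H H H H H H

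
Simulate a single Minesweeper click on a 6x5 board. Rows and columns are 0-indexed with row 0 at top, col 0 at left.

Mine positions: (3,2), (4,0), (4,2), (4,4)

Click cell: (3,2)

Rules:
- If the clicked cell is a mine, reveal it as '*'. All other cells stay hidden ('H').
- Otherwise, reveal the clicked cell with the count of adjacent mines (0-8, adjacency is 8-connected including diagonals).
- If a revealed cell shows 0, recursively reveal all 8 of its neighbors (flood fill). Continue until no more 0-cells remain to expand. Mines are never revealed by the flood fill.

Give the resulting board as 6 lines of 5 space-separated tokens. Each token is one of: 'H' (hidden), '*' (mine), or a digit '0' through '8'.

H H H H H
H H H H H
H H H H H
H H * H H
H H H H H
H H H H H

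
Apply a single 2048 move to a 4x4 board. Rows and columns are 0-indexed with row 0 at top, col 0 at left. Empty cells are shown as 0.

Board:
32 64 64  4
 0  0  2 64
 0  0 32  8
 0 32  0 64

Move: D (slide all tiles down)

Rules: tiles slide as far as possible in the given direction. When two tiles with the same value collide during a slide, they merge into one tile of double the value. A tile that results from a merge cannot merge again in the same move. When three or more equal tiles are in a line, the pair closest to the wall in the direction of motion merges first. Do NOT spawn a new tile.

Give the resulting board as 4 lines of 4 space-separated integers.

Slide down:
col 0: [32, 0, 0, 0] -> [0, 0, 0, 32]
col 1: [64, 0, 0, 32] -> [0, 0, 64, 32]
col 2: [64, 2, 32, 0] -> [0, 64, 2, 32]
col 3: [4, 64, 8, 64] -> [4, 64, 8, 64]

Answer:  0  0  0  4
 0  0 64 64
 0 64  2  8
32 32 32 64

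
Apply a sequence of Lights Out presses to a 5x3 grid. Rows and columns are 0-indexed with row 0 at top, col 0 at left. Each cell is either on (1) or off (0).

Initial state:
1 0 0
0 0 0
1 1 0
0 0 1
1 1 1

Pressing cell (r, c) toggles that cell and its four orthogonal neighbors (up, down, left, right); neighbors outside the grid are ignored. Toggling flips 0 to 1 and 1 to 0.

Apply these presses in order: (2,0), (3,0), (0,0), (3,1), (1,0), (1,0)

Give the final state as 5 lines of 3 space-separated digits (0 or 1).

After press 1 at (2,0):
1 0 0
1 0 0
0 0 0
1 0 1
1 1 1

After press 2 at (3,0):
1 0 0
1 0 0
1 0 0
0 1 1
0 1 1

After press 3 at (0,0):
0 1 0
0 0 0
1 0 0
0 1 1
0 1 1

After press 4 at (3,1):
0 1 0
0 0 0
1 1 0
1 0 0
0 0 1

After press 5 at (1,0):
1 1 0
1 1 0
0 1 0
1 0 0
0 0 1

After press 6 at (1,0):
0 1 0
0 0 0
1 1 0
1 0 0
0 0 1

Answer: 0 1 0
0 0 0
1 1 0
1 0 0
0 0 1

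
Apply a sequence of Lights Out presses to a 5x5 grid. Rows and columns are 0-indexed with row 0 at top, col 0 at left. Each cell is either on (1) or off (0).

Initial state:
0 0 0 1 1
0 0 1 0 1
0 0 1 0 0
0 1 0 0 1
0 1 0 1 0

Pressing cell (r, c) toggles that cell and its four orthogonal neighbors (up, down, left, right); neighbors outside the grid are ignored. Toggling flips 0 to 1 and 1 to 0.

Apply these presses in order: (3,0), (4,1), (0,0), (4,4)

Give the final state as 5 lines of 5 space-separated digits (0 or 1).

Answer: 1 1 0 1 1
1 0 1 0 1
1 0 1 0 0
1 1 0 0 0
0 0 1 0 1

Derivation:
After press 1 at (3,0):
0 0 0 1 1
0 0 1 0 1
1 0 1 0 0
1 0 0 0 1
1 1 0 1 0

After press 2 at (4,1):
0 0 0 1 1
0 0 1 0 1
1 0 1 0 0
1 1 0 0 1
0 0 1 1 0

After press 3 at (0,0):
1 1 0 1 1
1 0 1 0 1
1 0 1 0 0
1 1 0 0 1
0 0 1 1 0

After press 4 at (4,4):
1 1 0 1 1
1 0 1 0 1
1 0 1 0 0
1 1 0 0 0
0 0 1 0 1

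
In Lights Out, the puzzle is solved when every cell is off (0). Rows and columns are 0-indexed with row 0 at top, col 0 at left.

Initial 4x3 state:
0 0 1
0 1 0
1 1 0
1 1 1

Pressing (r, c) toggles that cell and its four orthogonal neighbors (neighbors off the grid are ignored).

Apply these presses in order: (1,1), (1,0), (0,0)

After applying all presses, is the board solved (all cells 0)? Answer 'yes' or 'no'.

After press 1 at (1,1):
0 1 1
1 0 1
1 0 0
1 1 1

After press 2 at (1,0):
1 1 1
0 1 1
0 0 0
1 1 1

After press 3 at (0,0):
0 0 1
1 1 1
0 0 0
1 1 1

Lights still on: 7

Answer: no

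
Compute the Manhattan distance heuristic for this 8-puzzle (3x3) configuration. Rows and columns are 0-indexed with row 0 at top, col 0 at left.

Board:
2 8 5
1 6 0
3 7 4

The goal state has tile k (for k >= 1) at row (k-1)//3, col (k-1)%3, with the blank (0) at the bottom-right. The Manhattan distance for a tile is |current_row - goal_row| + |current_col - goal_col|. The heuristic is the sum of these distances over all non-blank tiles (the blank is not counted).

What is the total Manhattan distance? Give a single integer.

Answer: 15

Derivation:
Tile 2: (0,0)->(0,1) = 1
Tile 8: (0,1)->(2,1) = 2
Tile 5: (0,2)->(1,1) = 2
Tile 1: (1,0)->(0,0) = 1
Tile 6: (1,1)->(1,2) = 1
Tile 3: (2,0)->(0,2) = 4
Tile 7: (2,1)->(2,0) = 1
Tile 4: (2,2)->(1,0) = 3
Sum: 1 + 2 + 2 + 1 + 1 + 4 + 1 + 3 = 15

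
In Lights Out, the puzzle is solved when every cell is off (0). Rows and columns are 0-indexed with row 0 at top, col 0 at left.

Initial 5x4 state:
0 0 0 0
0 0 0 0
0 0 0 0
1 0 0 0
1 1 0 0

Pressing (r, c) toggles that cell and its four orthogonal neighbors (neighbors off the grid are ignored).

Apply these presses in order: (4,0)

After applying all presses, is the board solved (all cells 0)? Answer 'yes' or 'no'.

Answer: yes

Derivation:
After press 1 at (4,0):
0 0 0 0
0 0 0 0
0 0 0 0
0 0 0 0
0 0 0 0

Lights still on: 0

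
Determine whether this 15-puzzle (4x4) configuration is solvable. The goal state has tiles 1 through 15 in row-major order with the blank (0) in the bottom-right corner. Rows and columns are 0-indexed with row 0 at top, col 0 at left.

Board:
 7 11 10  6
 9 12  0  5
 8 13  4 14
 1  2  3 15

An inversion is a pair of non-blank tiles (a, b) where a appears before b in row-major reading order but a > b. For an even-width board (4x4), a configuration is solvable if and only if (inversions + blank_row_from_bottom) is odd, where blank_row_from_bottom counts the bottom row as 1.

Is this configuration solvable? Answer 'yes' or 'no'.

Inversions: 58
Blank is in row 1 (0-indexed from top), which is row 3 counting from the bottom (bottom = 1).
58 + 3 = 61, which is odd, so the puzzle is solvable.

Answer: yes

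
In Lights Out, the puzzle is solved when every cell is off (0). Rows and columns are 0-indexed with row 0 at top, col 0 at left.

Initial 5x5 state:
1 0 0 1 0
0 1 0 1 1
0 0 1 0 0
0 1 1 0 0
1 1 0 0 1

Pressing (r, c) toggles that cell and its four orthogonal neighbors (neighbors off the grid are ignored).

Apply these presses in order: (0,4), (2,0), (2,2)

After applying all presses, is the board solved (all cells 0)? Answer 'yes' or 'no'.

Answer: no

Derivation:
After press 1 at (0,4):
1 0 0 0 1
0 1 0 1 0
0 0 1 0 0
0 1 1 0 0
1 1 0 0 1

After press 2 at (2,0):
1 0 0 0 1
1 1 0 1 0
1 1 1 0 0
1 1 1 0 0
1 1 0 0 1

After press 3 at (2,2):
1 0 0 0 1
1 1 1 1 0
1 0 0 1 0
1 1 0 0 0
1 1 0 0 1

Lights still on: 13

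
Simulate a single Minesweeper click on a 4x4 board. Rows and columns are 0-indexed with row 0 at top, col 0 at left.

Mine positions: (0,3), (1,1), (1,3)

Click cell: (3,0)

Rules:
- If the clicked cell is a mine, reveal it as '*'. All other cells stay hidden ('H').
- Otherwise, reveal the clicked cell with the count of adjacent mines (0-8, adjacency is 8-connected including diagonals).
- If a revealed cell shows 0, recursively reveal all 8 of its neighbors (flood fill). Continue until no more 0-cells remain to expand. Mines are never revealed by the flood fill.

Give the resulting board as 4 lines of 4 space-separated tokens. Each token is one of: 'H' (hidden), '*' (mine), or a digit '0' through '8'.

H H H H
H H H H
1 1 2 1
0 0 0 0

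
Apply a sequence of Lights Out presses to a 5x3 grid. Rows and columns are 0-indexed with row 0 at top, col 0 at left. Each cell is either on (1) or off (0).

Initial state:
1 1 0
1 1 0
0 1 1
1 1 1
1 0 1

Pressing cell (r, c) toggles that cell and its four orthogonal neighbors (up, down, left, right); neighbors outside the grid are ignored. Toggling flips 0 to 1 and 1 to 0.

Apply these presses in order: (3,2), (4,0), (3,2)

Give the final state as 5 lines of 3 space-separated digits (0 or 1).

After press 1 at (3,2):
1 1 0
1 1 0
0 1 0
1 0 0
1 0 0

After press 2 at (4,0):
1 1 0
1 1 0
0 1 0
0 0 0
0 1 0

After press 3 at (3,2):
1 1 0
1 1 0
0 1 1
0 1 1
0 1 1

Answer: 1 1 0
1 1 0
0 1 1
0 1 1
0 1 1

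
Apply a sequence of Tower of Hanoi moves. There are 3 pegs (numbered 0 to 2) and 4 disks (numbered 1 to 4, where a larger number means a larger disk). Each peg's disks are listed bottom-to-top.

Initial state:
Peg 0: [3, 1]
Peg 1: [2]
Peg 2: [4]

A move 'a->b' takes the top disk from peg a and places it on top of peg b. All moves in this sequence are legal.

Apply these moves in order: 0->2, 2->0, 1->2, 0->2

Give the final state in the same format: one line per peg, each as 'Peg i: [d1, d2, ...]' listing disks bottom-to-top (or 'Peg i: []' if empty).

Answer: Peg 0: [3]
Peg 1: []
Peg 2: [4, 2, 1]

Derivation:
After move 1 (0->2):
Peg 0: [3]
Peg 1: [2]
Peg 2: [4, 1]

After move 2 (2->0):
Peg 0: [3, 1]
Peg 1: [2]
Peg 2: [4]

After move 3 (1->2):
Peg 0: [3, 1]
Peg 1: []
Peg 2: [4, 2]

After move 4 (0->2):
Peg 0: [3]
Peg 1: []
Peg 2: [4, 2, 1]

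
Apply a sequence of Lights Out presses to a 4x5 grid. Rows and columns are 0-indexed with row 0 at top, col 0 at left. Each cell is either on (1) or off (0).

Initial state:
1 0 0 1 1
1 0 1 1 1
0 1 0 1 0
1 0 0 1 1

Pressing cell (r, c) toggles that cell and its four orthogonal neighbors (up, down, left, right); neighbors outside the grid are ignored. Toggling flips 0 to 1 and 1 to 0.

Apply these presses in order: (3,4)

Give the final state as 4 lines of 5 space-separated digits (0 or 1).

After press 1 at (3,4):
1 0 0 1 1
1 0 1 1 1
0 1 0 1 1
1 0 0 0 0

Answer: 1 0 0 1 1
1 0 1 1 1
0 1 0 1 1
1 0 0 0 0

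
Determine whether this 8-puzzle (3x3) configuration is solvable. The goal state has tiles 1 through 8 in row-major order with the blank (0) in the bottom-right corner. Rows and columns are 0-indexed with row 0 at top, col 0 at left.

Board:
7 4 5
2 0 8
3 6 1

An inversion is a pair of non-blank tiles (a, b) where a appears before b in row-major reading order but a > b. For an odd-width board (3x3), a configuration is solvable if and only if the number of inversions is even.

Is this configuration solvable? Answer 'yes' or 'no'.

Answer: yes

Derivation:
Inversions (pairs i<j in row-major order where tile[i] > tile[j] > 0): 18
18 is even, so the puzzle is solvable.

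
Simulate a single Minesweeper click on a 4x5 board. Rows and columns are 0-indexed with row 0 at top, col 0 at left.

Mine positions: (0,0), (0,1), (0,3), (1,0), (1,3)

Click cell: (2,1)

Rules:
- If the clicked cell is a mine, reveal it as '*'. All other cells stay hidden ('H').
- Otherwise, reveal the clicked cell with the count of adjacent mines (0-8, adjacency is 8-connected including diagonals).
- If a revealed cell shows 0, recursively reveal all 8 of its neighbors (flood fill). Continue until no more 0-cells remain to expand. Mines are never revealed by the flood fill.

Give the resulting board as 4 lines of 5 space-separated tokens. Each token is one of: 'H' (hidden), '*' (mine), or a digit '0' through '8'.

H H H H H
H H H H H
H 1 H H H
H H H H H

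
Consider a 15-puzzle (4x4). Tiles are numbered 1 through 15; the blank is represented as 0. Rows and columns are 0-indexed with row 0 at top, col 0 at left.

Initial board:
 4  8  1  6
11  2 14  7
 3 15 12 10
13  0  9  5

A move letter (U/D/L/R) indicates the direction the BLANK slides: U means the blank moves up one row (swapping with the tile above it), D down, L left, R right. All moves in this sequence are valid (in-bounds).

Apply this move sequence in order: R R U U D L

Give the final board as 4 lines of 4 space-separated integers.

After move 1 (R):
 4  8  1  6
11  2 14  7
 3 15 12 10
13  9  0  5

After move 2 (R):
 4  8  1  6
11  2 14  7
 3 15 12 10
13  9  5  0

After move 3 (U):
 4  8  1  6
11  2 14  7
 3 15 12  0
13  9  5 10

After move 4 (U):
 4  8  1  6
11  2 14  0
 3 15 12  7
13  9  5 10

After move 5 (D):
 4  8  1  6
11  2 14  7
 3 15 12  0
13  9  5 10

After move 6 (L):
 4  8  1  6
11  2 14  7
 3 15  0 12
13  9  5 10

Answer:  4  8  1  6
11  2 14  7
 3 15  0 12
13  9  5 10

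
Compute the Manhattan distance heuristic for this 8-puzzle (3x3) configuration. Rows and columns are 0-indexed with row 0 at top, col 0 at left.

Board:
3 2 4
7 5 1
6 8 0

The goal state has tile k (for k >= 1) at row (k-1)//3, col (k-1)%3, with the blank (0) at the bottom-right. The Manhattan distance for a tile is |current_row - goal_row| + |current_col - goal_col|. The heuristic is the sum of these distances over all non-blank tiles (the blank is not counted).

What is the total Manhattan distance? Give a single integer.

Answer: 12

Derivation:
Tile 3: (0,0)->(0,2) = 2
Tile 2: (0,1)->(0,1) = 0
Tile 4: (0,2)->(1,0) = 3
Tile 7: (1,0)->(2,0) = 1
Tile 5: (1,1)->(1,1) = 0
Tile 1: (1,2)->(0,0) = 3
Tile 6: (2,0)->(1,2) = 3
Tile 8: (2,1)->(2,1) = 0
Sum: 2 + 0 + 3 + 1 + 0 + 3 + 3 + 0 = 12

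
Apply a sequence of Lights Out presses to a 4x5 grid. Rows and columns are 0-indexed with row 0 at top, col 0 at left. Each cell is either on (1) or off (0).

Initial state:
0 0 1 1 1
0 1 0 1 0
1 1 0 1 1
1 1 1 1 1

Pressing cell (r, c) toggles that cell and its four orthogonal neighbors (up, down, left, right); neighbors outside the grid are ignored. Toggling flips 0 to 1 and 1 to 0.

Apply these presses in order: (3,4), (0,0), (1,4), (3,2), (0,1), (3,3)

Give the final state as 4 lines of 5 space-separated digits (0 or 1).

After press 1 at (3,4):
0 0 1 1 1
0 1 0 1 0
1 1 0 1 0
1 1 1 0 0

After press 2 at (0,0):
1 1 1 1 1
1 1 0 1 0
1 1 0 1 0
1 1 1 0 0

After press 3 at (1,4):
1 1 1 1 0
1 1 0 0 1
1 1 0 1 1
1 1 1 0 0

After press 4 at (3,2):
1 1 1 1 0
1 1 0 0 1
1 1 1 1 1
1 0 0 1 0

After press 5 at (0,1):
0 0 0 1 0
1 0 0 0 1
1 1 1 1 1
1 0 0 1 0

After press 6 at (3,3):
0 0 0 1 0
1 0 0 0 1
1 1 1 0 1
1 0 1 0 1

Answer: 0 0 0 1 0
1 0 0 0 1
1 1 1 0 1
1 0 1 0 1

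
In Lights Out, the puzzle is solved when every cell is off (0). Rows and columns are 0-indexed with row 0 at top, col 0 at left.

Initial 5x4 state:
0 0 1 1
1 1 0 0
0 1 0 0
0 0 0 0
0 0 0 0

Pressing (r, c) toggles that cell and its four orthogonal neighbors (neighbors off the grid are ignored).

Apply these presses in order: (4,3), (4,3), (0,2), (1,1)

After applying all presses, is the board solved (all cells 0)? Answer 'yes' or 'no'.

After press 1 at (4,3):
0 0 1 1
1 1 0 0
0 1 0 0
0 0 0 1
0 0 1 1

After press 2 at (4,3):
0 0 1 1
1 1 0 0
0 1 0 0
0 0 0 0
0 0 0 0

After press 3 at (0,2):
0 1 0 0
1 1 1 0
0 1 0 0
0 0 0 0
0 0 0 0

After press 4 at (1,1):
0 0 0 0
0 0 0 0
0 0 0 0
0 0 0 0
0 0 0 0

Lights still on: 0

Answer: yes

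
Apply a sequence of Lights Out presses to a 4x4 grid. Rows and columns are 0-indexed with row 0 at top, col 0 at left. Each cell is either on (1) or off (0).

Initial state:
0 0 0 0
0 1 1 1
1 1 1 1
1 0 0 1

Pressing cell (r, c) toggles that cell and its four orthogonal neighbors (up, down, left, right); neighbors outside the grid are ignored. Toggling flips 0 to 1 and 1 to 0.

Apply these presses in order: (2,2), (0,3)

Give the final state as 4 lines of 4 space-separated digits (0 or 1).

After press 1 at (2,2):
0 0 0 0
0 1 0 1
1 0 0 0
1 0 1 1

After press 2 at (0,3):
0 0 1 1
0 1 0 0
1 0 0 0
1 0 1 1

Answer: 0 0 1 1
0 1 0 0
1 0 0 0
1 0 1 1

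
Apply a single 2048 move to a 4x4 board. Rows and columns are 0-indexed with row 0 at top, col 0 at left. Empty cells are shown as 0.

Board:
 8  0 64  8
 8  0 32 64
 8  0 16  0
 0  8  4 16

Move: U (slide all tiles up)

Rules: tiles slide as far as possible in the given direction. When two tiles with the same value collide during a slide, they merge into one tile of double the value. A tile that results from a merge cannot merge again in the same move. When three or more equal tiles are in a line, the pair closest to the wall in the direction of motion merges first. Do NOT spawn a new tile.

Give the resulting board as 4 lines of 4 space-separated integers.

Answer: 16  8 64  8
 8  0 32 64
 0  0 16 16
 0  0  4  0

Derivation:
Slide up:
col 0: [8, 8, 8, 0] -> [16, 8, 0, 0]
col 1: [0, 0, 0, 8] -> [8, 0, 0, 0]
col 2: [64, 32, 16, 4] -> [64, 32, 16, 4]
col 3: [8, 64, 0, 16] -> [8, 64, 16, 0]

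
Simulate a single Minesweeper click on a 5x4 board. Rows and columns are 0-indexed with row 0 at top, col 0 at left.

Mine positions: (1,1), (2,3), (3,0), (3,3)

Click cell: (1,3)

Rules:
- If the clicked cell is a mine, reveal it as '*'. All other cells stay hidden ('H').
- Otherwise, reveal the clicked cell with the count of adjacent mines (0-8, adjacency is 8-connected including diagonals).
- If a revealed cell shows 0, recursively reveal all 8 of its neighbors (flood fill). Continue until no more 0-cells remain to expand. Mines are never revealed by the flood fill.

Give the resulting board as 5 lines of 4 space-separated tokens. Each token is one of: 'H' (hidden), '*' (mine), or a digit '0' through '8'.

H H H H
H H H 1
H H H H
H H H H
H H H H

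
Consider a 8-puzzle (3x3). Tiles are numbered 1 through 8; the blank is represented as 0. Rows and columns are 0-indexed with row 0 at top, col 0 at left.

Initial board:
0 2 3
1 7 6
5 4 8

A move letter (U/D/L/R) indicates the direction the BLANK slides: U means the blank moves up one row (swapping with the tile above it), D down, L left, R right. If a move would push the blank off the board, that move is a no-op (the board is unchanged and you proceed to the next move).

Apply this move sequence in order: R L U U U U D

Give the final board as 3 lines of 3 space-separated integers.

Answer: 1 2 3
0 7 6
5 4 8

Derivation:
After move 1 (R):
2 0 3
1 7 6
5 4 8

After move 2 (L):
0 2 3
1 7 6
5 4 8

After move 3 (U):
0 2 3
1 7 6
5 4 8

After move 4 (U):
0 2 3
1 7 6
5 4 8

After move 5 (U):
0 2 3
1 7 6
5 4 8

After move 6 (U):
0 2 3
1 7 6
5 4 8

After move 7 (D):
1 2 3
0 7 6
5 4 8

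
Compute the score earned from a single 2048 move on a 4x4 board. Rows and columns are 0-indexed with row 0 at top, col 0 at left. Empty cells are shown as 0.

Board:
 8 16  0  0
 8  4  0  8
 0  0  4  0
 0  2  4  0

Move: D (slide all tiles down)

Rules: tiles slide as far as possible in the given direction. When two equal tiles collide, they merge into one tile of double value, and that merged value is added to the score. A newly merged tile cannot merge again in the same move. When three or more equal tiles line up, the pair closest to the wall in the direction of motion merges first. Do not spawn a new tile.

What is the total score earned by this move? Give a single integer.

Slide down:
col 0: [8, 8, 0, 0] -> [0, 0, 0, 16]  score +16 (running 16)
col 1: [16, 4, 0, 2] -> [0, 16, 4, 2]  score +0 (running 16)
col 2: [0, 0, 4, 4] -> [0, 0, 0, 8]  score +8 (running 24)
col 3: [0, 8, 0, 0] -> [0, 0, 0, 8]  score +0 (running 24)
Board after move:
 0  0  0  0
 0 16  0  0
 0  4  0  0
16  2  8  8

Answer: 24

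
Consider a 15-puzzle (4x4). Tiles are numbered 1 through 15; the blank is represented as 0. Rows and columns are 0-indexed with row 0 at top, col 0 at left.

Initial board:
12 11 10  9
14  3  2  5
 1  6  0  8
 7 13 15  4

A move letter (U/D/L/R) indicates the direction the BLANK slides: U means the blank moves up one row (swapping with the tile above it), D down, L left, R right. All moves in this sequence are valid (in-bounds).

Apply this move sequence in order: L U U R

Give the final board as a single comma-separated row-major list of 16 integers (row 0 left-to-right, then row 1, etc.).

After move 1 (L):
12 11 10  9
14  3  2  5
 1  0  6  8
 7 13 15  4

After move 2 (U):
12 11 10  9
14  0  2  5
 1  3  6  8
 7 13 15  4

After move 3 (U):
12  0 10  9
14 11  2  5
 1  3  6  8
 7 13 15  4

After move 4 (R):
12 10  0  9
14 11  2  5
 1  3  6  8
 7 13 15  4

Answer: 12, 10, 0, 9, 14, 11, 2, 5, 1, 3, 6, 8, 7, 13, 15, 4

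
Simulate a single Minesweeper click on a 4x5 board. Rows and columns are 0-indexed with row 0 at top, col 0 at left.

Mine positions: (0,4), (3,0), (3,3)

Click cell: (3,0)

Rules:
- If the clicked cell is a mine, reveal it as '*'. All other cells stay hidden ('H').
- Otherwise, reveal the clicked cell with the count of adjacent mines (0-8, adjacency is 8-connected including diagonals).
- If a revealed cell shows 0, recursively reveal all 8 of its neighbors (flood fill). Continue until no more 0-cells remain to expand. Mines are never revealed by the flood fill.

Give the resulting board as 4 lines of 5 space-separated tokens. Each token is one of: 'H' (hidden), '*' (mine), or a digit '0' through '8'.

H H H H H
H H H H H
H H H H H
* H H H H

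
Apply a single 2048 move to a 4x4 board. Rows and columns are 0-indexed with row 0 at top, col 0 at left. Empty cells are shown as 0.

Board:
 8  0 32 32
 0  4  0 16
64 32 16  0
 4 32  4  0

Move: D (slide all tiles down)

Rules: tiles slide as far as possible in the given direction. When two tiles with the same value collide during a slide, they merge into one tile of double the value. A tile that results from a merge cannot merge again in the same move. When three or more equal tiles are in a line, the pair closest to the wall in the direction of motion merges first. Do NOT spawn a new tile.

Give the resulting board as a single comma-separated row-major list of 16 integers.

Slide down:
col 0: [8, 0, 64, 4] -> [0, 8, 64, 4]
col 1: [0, 4, 32, 32] -> [0, 0, 4, 64]
col 2: [32, 0, 16, 4] -> [0, 32, 16, 4]
col 3: [32, 16, 0, 0] -> [0, 0, 32, 16]

Answer: 0, 0, 0, 0, 8, 0, 32, 0, 64, 4, 16, 32, 4, 64, 4, 16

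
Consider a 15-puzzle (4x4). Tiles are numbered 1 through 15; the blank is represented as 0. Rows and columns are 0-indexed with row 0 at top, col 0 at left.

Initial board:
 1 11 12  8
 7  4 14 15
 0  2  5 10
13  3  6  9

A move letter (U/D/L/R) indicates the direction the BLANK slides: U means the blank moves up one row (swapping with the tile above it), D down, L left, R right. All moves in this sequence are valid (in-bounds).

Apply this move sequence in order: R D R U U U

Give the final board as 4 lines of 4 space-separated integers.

After move 1 (R):
 1 11 12  8
 7  4 14 15
 2  0  5 10
13  3  6  9

After move 2 (D):
 1 11 12  8
 7  4 14 15
 2  3  5 10
13  0  6  9

After move 3 (R):
 1 11 12  8
 7  4 14 15
 2  3  5 10
13  6  0  9

After move 4 (U):
 1 11 12  8
 7  4 14 15
 2  3  0 10
13  6  5  9

After move 5 (U):
 1 11 12  8
 7  4  0 15
 2  3 14 10
13  6  5  9

After move 6 (U):
 1 11  0  8
 7  4 12 15
 2  3 14 10
13  6  5  9

Answer:  1 11  0  8
 7  4 12 15
 2  3 14 10
13  6  5  9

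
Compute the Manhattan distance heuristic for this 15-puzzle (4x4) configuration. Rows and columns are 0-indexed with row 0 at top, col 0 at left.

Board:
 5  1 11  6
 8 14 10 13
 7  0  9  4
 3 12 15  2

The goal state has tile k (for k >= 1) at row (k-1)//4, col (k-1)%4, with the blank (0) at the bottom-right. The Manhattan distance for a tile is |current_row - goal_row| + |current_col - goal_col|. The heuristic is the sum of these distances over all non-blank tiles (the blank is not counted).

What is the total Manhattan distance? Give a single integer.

Tile 5: (0,0)->(1,0) = 1
Tile 1: (0,1)->(0,0) = 1
Tile 11: (0,2)->(2,2) = 2
Tile 6: (0,3)->(1,1) = 3
Tile 8: (1,0)->(1,3) = 3
Tile 14: (1,1)->(3,1) = 2
Tile 10: (1,2)->(2,1) = 2
Tile 13: (1,3)->(3,0) = 5
Tile 7: (2,0)->(1,2) = 3
Tile 9: (2,2)->(2,0) = 2
Tile 4: (2,3)->(0,3) = 2
Tile 3: (3,0)->(0,2) = 5
Tile 12: (3,1)->(2,3) = 3
Tile 15: (3,2)->(3,2) = 0
Tile 2: (3,3)->(0,1) = 5
Sum: 1 + 1 + 2 + 3 + 3 + 2 + 2 + 5 + 3 + 2 + 2 + 5 + 3 + 0 + 5 = 39

Answer: 39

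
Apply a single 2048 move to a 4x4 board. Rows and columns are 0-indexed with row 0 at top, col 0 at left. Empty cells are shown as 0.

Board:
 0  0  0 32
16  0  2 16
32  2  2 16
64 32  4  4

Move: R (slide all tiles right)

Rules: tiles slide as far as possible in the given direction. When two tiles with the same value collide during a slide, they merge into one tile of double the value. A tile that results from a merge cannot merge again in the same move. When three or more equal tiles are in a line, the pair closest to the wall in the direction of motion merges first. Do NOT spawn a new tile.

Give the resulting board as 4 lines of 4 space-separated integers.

Slide right:
row 0: [0, 0, 0, 32] -> [0, 0, 0, 32]
row 1: [16, 0, 2, 16] -> [0, 16, 2, 16]
row 2: [32, 2, 2, 16] -> [0, 32, 4, 16]
row 3: [64, 32, 4, 4] -> [0, 64, 32, 8]

Answer:  0  0  0 32
 0 16  2 16
 0 32  4 16
 0 64 32  8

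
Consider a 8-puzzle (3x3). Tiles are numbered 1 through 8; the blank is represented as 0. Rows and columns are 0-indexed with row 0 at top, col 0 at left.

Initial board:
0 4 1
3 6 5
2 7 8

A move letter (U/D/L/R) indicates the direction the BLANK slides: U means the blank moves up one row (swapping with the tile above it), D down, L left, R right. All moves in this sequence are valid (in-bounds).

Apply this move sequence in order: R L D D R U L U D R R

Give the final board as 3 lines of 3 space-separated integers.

After move 1 (R):
4 0 1
3 6 5
2 7 8

After move 2 (L):
0 4 1
3 6 5
2 7 8

After move 3 (D):
3 4 1
0 6 5
2 7 8

After move 4 (D):
3 4 1
2 6 5
0 7 8

After move 5 (R):
3 4 1
2 6 5
7 0 8

After move 6 (U):
3 4 1
2 0 5
7 6 8

After move 7 (L):
3 4 1
0 2 5
7 6 8

After move 8 (U):
0 4 1
3 2 5
7 6 8

After move 9 (D):
3 4 1
0 2 5
7 6 8

After move 10 (R):
3 4 1
2 0 5
7 6 8

After move 11 (R):
3 4 1
2 5 0
7 6 8

Answer: 3 4 1
2 5 0
7 6 8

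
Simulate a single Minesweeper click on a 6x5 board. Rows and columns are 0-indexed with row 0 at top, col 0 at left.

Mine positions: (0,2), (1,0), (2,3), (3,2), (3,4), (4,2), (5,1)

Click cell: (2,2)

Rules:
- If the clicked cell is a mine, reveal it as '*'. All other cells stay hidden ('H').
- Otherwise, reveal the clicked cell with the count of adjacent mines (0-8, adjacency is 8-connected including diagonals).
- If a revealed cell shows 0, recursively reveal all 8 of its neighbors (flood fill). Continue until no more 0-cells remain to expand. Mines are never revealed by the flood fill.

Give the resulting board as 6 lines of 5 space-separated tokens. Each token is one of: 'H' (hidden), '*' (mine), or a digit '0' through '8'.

H H H H H
H H H H H
H H 2 H H
H H H H H
H H H H H
H H H H H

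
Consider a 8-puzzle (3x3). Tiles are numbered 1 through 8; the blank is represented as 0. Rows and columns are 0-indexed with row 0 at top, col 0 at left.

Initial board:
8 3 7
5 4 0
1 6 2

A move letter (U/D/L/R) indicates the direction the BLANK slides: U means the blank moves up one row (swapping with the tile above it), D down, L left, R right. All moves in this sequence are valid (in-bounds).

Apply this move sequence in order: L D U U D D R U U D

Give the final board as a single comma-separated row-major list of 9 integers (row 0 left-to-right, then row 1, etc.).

After move 1 (L):
8 3 7
5 0 4
1 6 2

After move 2 (D):
8 3 7
5 6 4
1 0 2

After move 3 (U):
8 3 7
5 0 4
1 6 2

After move 4 (U):
8 0 7
5 3 4
1 6 2

After move 5 (D):
8 3 7
5 0 4
1 6 2

After move 6 (D):
8 3 7
5 6 4
1 0 2

After move 7 (R):
8 3 7
5 6 4
1 2 0

After move 8 (U):
8 3 7
5 6 0
1 2 4

After move 9 (U):
8 3 0
5 6 7
1 2 4

After move 10 (D):
8 3 7
5 6 0
1 2 4

Answer: 8, 3, 7, 5, 6, 0, 1, 2, 4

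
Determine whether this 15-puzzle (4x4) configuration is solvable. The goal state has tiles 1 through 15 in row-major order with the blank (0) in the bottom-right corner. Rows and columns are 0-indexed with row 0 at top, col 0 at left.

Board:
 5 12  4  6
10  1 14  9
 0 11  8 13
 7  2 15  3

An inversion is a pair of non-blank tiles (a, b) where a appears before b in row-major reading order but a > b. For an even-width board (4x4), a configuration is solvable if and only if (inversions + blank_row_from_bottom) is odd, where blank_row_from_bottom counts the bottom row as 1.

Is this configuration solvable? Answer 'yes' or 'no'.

Inversions: 50
Blank is in row 2 (0-indexed from top), which is row 2 counting from the bottom (bottom = 1).
50 + 2 = 52, which is even, so the puzzle is not solvable.

Answer: no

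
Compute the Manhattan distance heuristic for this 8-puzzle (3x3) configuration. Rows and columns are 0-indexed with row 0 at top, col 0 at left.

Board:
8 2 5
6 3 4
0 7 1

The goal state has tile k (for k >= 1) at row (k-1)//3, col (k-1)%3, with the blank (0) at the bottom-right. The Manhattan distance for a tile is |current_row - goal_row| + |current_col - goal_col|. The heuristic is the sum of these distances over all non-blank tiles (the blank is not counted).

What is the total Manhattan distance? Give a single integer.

Answer: 16

Derivation:
Tile 8: at (0,0), goal (2,1), distance |0-2|+|0-1| = 3
Tile 2: at (0,1), goal (0,1), distance |0-0|+|1-1| = 0
Tile 5: at (0,2), goal (1,1), distance |0-1|+|2-1| = 2
Tile 6: at (1,0), goal (1,2), distance |1-1|+|0-2| = 2
Tile 3: at (1,1), goal (0,2), distance |1-0|+|1-2| = 2
Tile 4: at (1,2), goal (1,0), distance |1-1|+|2-0| = 2
Tile 7: at (2,1), goal (2,0), distance |2-2|+|1-0| = 1
Tile 1: at (2,2), goal (0,0), distance |2-0|+|2-0| = 4
Sum: 3 + 0 + 2 + 2 + 2 + 2 + 1 + 4 = 16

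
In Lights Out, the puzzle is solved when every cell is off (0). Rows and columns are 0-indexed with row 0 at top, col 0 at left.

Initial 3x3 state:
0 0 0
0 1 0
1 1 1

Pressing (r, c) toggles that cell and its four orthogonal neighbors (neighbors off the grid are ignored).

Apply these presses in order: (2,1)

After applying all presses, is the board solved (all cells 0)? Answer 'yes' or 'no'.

After press 1 at (2,1):
0 0 0
0 0 0
0 0 0

Lights still on: 0

Answer: yes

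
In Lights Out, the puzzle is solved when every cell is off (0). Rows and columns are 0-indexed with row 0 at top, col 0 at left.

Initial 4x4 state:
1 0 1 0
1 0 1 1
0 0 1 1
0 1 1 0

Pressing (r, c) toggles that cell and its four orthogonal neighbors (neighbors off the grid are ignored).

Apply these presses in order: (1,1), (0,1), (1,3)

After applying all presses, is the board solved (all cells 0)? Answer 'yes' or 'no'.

After press 1 at (1,1):
1 1 1 0
0 1 0 1
0 1 1 1
0 1 1 0

After press 2 at (0,1):
0 0 0 0
0 0 0 1
0 1 1 1
0 1 1 0

After press 3 at (1,3):
0 0 0 1
0 0 1 0
0 1 1 0
0 1 1 0

Lights still on: 6

Answer: no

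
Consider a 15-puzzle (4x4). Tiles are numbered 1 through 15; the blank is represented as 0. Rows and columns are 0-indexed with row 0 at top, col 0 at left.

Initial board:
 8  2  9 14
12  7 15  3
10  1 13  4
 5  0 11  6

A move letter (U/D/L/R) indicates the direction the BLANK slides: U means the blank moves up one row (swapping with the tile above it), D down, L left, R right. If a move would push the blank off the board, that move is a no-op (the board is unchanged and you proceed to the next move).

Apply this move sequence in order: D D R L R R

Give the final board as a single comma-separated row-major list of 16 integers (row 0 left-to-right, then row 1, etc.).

After move 1 (D):
 8  2  9 14
12  7 15  3
10  1 13  4
 5  0 11  6

After move 2 (D):
 8  2  9 14
12  7 15  3
10  1 13  4
 5  0 11  6

After move 3 (R):
 8  2  9 14
12  7 15  3
10  1 13  4
 5 11  0  6

After move 4 (L):
 8  2  9 14
12  7 15  3
10  1 13  4
 5  0 11  6

After move 5 (R):
 8  2  9 14
12  7 15  3
10  1 13  4
 5 11  0  6

After move 6 (R):
 8  2  9 14
12  7 15  3
10  1 13  4
 5 11  6  0

Answer: 8, 2, 9, 14, 12, 7, 15, 3, 10, 1, 13, 4, 5, 11, 6, 0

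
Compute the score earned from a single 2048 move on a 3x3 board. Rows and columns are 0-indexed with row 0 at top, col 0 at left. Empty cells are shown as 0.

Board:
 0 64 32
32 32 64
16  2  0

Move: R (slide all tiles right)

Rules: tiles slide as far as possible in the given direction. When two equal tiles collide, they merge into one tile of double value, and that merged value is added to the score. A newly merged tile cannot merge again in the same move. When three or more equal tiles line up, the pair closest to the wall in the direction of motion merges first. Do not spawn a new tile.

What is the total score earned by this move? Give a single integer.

Answer: 64

Derivation:
Slide right:
row 0: [0, 64, 32] -> [0, 64, 32]  score +0 (running 0)
row 1: [32, 32, 64] -> [0, 64, 64]  score +64 (running 64)
row 2: [16, 2, 0] -> [0, 16, 2]  score +0 (running 64)
Board after move:
 0 64 32
 0 64 64
 0 16  2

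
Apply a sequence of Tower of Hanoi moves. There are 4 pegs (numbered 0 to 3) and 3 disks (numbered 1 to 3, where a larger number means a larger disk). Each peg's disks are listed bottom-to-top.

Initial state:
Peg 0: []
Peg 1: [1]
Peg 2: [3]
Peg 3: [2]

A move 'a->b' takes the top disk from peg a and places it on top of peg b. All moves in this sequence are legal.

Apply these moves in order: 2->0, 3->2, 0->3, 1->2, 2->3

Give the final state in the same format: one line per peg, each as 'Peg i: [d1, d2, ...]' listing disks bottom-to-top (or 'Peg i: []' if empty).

Answer: Peg 0: []
Peg 1: []
Peg 2: [2]
Peg 3: [3, 1]

Derivation:
After move 1 (2->0):
Peg 0: [3]
Peg 1: [1]
Peg 2: []
Peg 3: [2]

After move 2 (3->2):
Peg 0: [3]
Peg 1: [1]
Peg 2: [2]
Peg 3: []

After move 3 (0->3):
Peg 0: []
Peg 1: [1]
Peg 2: [2]
Peg 3: [3]

After move 4 (1->2):
Peg 0: []
Peg 1: []
Peg 2: [2, 1]
Peg 3: [3]

After move 5 (2->3):
Peg 0: []
Peg 1: []
Peg 2: [2]
Peg 3: [3, 1]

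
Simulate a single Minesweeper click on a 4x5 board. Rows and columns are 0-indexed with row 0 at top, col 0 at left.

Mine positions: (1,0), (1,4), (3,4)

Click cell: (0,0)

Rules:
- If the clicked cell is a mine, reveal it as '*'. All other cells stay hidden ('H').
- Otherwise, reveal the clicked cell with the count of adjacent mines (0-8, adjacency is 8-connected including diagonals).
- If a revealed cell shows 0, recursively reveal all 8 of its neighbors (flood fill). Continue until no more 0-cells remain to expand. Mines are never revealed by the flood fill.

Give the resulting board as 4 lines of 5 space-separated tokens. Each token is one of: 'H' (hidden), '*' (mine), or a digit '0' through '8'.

1 H H H H
H H H H H
H H H H H
H H H H H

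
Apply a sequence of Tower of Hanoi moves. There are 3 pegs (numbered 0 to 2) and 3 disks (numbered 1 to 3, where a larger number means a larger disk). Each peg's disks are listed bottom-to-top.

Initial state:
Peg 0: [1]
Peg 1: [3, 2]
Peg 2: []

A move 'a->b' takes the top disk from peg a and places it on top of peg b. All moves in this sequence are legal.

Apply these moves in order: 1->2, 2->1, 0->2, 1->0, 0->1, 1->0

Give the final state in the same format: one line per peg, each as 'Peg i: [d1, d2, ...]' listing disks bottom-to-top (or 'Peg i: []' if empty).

Answer: Peg 0: [2]
Peg 1: [3]
Peg 2: [1]

Derivation:
After move 1 (1->2):
Peg 0: [1]
Peg 1: [3]
Peg 2: [2]

After move 2 (2->1):
Peg 0: [1]
Peg 1: [3, 2]
Peg 2: []

After move 3 (0->2):
Peg 0: []
Peg 1: [3, 2]
Peg 2: [1]

After move 4 (1->0):
Peg 0: [2]
Peg 1: [3]
Peg 2: [1]

After move 5 (0->1):
Peg 0: []
Peg 1: [3, 2]
Peg 2: [1]

After move 6 (1->0):
Peg 0: [2]
Peg 1: [3]
Peg 2: [1]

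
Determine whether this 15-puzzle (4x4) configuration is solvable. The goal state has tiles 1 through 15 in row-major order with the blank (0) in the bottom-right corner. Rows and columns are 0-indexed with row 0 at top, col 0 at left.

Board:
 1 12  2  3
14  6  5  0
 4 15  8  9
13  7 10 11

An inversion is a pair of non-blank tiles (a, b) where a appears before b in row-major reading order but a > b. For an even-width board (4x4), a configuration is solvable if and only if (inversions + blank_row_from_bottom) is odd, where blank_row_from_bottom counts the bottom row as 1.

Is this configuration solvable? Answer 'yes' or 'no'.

Answer: no

Derivation:
Inversions: 33
Blank is in row 1 (0-indexed from top), which is row 3 counting from the bottom (bottom = 1).
33 + 3 = 36, which is even, so the puzzle is not solvable.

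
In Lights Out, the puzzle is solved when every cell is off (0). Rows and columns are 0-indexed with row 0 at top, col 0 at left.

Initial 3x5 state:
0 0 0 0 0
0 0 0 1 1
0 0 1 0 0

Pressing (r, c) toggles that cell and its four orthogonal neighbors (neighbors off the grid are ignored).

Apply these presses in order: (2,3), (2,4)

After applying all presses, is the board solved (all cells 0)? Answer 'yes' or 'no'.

Answer: yes

Derivation:
After press 1 at (2,3):
0 0 0 0 0
0 0 0 0 1
0 0 0 1 1

After press 2 at (2,4):
0 0 0 0 0
0 0 0 0 0
0 0 0 0 0

Lights still on: 0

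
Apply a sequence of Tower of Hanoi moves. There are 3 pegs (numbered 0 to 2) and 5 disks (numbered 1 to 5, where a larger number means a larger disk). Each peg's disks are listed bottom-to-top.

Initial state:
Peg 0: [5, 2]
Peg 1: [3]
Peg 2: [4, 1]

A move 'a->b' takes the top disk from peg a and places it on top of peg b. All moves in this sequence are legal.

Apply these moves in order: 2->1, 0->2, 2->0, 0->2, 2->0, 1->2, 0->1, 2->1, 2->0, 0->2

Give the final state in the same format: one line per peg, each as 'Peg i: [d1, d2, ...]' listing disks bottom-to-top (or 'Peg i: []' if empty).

After move 1 (2->1):
Peg 0: [5, 2]
Peg 1: [3, 1]
Peg 2: [4]

After move 2 (0->2):
Peg 0: [5]
Peg 1: [3, 1]
Peg 2: [4, 2]

After move 3 (2->0):
Peg 0: [5, 2]
Peg 1: [3, 1]
Peg 2: [4]

After move 4 (0->2):
Peg 0: [5]
Peg 1: [3, 1]
Peg 2: [4, 2]

After move 5 (2->0):
Peg 0: [5, 2]
Peg 1: [3, 1]
Peg 2: [4]

After move 6 (1->2):
Peg 0: [5, 2]
Peg 1: [3]
Peg 2: [4, 1]

After move 7 (0->1):
Peg 0: [5]
Peg 1: [3, 2]
Peg 2: [4, 1]

After move 8 (2->1):
Peg 0: [5]
Peg 1: [3, 2, 1]
Peg 2: [4]

After move 9 (2->0):
Peg 0: [5, 4]
Peg 1: [3, 2, 1]
Peg 2: []

After move 10 (0->2):
Peg 0: [5]
Peg 1: [3, 2, 1]
Peg 2: [4]

Answer: Peg 0: [5]
Peg 1: [3, 2, 1]
Peg 2: [4]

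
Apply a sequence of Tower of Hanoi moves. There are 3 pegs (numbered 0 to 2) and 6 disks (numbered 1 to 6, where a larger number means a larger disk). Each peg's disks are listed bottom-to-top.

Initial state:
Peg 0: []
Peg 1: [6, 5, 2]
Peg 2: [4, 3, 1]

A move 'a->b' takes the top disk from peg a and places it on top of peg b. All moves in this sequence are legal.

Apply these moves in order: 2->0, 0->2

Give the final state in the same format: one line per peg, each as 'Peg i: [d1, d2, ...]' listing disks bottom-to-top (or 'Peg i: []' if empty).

After move 1 (2->0):
Peg 0: [1]
Peg 1: [6, 5, 2]
Peg 2: [4, 3]

After move 2 (0->2):
Peg 0: []
Peg 1: [6, 5, 2]
Peg 2: [4, 3, 1]

Answer: Peg 0: []
Peg 1: [6, 5, 2]
Peg 2: [4, 3, 1]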